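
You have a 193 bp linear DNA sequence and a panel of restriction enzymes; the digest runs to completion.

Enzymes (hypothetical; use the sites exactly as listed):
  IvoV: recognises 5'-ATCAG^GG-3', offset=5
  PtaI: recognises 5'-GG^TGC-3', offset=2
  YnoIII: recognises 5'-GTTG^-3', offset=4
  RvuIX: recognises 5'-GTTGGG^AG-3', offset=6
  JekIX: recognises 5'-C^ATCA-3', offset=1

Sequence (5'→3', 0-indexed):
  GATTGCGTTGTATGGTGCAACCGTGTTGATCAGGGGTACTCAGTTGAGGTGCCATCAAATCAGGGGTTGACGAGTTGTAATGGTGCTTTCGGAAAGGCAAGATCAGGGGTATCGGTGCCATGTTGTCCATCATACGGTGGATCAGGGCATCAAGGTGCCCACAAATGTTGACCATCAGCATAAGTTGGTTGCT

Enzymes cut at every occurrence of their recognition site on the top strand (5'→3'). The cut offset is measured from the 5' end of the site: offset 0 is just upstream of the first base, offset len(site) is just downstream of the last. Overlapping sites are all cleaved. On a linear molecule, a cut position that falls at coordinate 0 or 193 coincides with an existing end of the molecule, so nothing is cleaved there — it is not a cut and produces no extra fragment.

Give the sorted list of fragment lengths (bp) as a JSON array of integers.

[2,3,3,3,3,4,4,5,5,6,6,7,8,9,10,10,10,13,13,14,15,17,23]

Site scan:
  IvoV ATCAGGG/5: at [28, 58, 101, 140] ⇒ [33, 63, 106, 145]
  PtaI GGTGC/2: at [13, 47, 81, 113, 153] ⇒ [15, 49, 83, 115, 155]
  YnoIII GTTG/4: at [6, 24, 42, 65, 73, 121, 166, 183, 187] ⇒ [10, 28, 46, 69, 77, 125, 170, 187, 191]
  RvuIX (GTTGGGAG, off=6): no sites
  JekIX CATCA/1: at [52, 127, 147, 172] ⇒ [53, 128, 148, 173]

Pooled cuts: [10, 15, 28, 33, 46, 49, 53, 63, 69, 77, 83, 106, 115, 125, 128, 145, 148, 155, 170, 173, 187, 191]

Fragment lengths:
  [0,10): 10 bp
  [10,15): 5 bp
  [15,28): 13 bp
  [28,33): 5 bp
  [33,46): 13 bp
  [46,49): 3 bp
  [49,53): 4 bp
  [53,63): 10 bp
  [63,69): 6 bp
  [69,77): 8 bp
  [77,83): 6 bp
  [83,106): 23 bp
  [106,115): 9 bp
  [115,125): 10 bp
  [125,128): 3 bp
  [128,145): 17 bp
  [145,148): 3 bp
  [148,155): 7 bp
  [155,170): 15 bp
  [170,173): 3 bp
  [173,187): 14 bp
  [187,191): 4 bp
  [191,193): 2 bp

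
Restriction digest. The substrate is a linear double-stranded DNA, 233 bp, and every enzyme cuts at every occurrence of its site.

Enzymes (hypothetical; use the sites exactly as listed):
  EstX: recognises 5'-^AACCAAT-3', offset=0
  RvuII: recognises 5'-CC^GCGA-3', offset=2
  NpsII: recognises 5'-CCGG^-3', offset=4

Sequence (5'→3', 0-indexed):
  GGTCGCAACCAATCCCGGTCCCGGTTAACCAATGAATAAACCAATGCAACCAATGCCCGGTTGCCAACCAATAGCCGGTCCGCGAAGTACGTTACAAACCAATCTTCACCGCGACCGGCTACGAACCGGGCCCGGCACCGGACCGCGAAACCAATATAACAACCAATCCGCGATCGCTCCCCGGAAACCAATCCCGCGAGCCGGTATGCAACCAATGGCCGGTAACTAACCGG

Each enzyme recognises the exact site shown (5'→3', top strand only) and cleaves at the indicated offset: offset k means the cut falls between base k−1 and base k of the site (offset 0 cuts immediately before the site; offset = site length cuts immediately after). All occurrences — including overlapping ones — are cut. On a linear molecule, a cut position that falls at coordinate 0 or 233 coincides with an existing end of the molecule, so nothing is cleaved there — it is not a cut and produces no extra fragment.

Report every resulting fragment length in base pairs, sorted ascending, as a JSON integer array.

[1,2,3,3,4,5,5,6,6,6,6,8,9,9,9,10,11,11,12,12,12,13,13,13,14,15,15]

Site scan:
  EstX AACCAAT/0: at [6, 26, 38, 47, 65, 96, 148, 160, 185, 209] ⇒ [6, 26, 38, 47, 65, 96, 148, 160, 185, 209]
  RvuII CCGCGA/2: at [79, 108, 142, 167, 193] ⇒ [81, 110, 144, 169, 195]
  NpsII CCGG/4: at [14, 20, 56, 74, 114, 125, 131, 137, 180, 200, 218, 229] ⇒ [18, 24, 60, 78, 118, 129, 135, 141, 184, 204, 222] (position 233 is a terminus of the linear molecule — no cut)

Pooled cuts: [6, 18, 24, 26, 38, 47, 60, 65, 78, 81, 96, 110, 118, 129, 135, 141, 144, 148, 160, 169, 184, 185, 195, 204, 209, 222]

Fragments:
  [0,6): 6 bp
  [6,18): 12 bp
  [18,24): 6 bp
  [24,26): 2 bp
  [26,38): 12 bp
  [38,47): 9 bp
  [47,60): 13 bp
  [60,65): 5 bp
  [65,78): 13 bp
  [78,81): 3 bp
  [81,96): 15 bp
  [96,110): 14 bp
  [110,118): 8 bp
  [118,129): 11 bp
  [129,135): 6 bp
  [135,141): 6 bp
  [141,144): 3 bp
  [144,148): 4 bp
  [148,160): 12 bp
  [160,169): 9 bp
  [169,184): 15 bp
  [184,185): 1 bp
  [185,195): 10 bp
  [195,204): 9 bp
  [204,209): 5 bp
  [209,222): 13 bp
  [222,233): 11 bp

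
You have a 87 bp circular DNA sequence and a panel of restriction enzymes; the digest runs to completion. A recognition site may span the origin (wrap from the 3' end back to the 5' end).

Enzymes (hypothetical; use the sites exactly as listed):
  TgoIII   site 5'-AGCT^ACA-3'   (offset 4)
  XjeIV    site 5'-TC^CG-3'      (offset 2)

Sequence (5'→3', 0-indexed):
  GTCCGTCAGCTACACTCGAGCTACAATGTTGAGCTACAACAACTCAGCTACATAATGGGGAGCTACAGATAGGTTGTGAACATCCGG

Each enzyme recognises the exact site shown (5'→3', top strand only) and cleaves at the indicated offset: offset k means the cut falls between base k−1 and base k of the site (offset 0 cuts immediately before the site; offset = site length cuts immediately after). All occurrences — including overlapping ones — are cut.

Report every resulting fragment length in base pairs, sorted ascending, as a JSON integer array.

Scan for sites:
  TgoIII (AGCTACA, off=4): starts [7, 18, 31, 45, 60] → cuts [11, 22, 35, 49, 64]
  XjeIV (TCCG, off=2): starts [1, 82] → cuts [3, 84]

All cut coordinates (distinct, sorted): [3, 11, 22, 35, 49, 64, 84]

Fragment lengths:
  3→11: 8 bp
  11→22: 11 bp
  22→35: 13 bp
  35→49: 14 bp
  49→64: 15 bp
  64→84: 20 bp
  84→3 (wrap): 87-84+3 = 6 bp

[6,8,11,13,14,15,20]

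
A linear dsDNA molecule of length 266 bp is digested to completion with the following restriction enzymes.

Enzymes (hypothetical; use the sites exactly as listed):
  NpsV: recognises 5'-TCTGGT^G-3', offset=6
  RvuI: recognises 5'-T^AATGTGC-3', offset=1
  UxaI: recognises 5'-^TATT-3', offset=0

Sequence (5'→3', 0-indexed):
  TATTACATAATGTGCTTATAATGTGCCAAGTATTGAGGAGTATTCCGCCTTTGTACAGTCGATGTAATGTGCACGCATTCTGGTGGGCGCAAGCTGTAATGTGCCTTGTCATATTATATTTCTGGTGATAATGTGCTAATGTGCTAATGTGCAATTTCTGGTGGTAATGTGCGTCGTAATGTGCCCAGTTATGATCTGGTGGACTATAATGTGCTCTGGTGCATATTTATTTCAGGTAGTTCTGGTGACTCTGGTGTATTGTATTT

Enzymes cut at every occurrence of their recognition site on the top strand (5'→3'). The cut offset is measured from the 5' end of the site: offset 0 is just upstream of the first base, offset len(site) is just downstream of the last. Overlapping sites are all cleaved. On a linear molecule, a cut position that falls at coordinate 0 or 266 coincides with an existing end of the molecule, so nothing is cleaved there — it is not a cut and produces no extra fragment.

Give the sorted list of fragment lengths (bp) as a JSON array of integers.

Site scan:
  NpsV TCTGGTG/6: at [78, 120, 156, 194, 214, 240, 249] ⇒ [84, 126, 162, 200, 220, 246, 255]
  RvuI TAATGTGC/1: at [7, 18, 64, 96, 128, 136, 144, 164, 176, 206] ⇒ [8, 19, 65, 97, 129, 137, 145, 165, 177, 207]
  UxaI TATT/0: at [0, 30, 40, 111, 116, 223, 227, 256, 261] ⇒ [30, 40, 111, 116, 223, 227, 256, 261] (position 0 is a terminus of the linear molecule — no cut)

All cut coordinates (distinct, sorted): [8, 19, 30, 40, 65, 84, 97, 111, 116, 126, 129, 137, 145, 162, 165, 177, 200, 207, 220, 223, 227, 246, 255, 256, 261]

Fragments:
  [0,8): 8 bp
  [8,19): 11 bp
  [19,30): 11 bp
  [30,40): 10 bp
  [40,65): 25 bp
  [65,84): 19 bp
  [84,97): 13 bp
  [97,111): 14 bp
  [111,116): 5 bp
  [116,126): 10 bp
  [126,129): 3 bp
  [129,137): 8 bp
  [137,145): 8 bp
  [145,162): 17 bp
  [162,165): 3 bp
  [165,177): 12 bp
  [177,200): 23 bp
  [200,207): 7 bp
  [207,220): 13 bp
  [220,223): 3 bp
  [223,227): 4 bp
  [227,246): 19 bp
  [246,255): 9 bp
  [255,256): 1 bp
  [256,261): 5 bp
  [261,266): 5 bp

[1,3,3,3,4,5,5,5,7,8,8,8,9,10,10,11,11,12,13,13,14,17,19,19,23,25]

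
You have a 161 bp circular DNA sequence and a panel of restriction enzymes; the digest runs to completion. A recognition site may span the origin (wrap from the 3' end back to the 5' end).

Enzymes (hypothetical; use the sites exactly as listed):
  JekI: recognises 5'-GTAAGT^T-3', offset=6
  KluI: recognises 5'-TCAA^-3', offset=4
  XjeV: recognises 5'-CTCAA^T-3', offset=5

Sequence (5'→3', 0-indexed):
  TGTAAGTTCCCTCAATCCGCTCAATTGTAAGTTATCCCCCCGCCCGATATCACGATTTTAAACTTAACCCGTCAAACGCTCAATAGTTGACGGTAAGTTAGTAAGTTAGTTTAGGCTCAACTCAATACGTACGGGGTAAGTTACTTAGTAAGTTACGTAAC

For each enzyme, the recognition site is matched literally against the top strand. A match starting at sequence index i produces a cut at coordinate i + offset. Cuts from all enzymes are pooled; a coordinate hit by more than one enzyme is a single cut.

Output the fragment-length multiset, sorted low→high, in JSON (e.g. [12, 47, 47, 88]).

Scan for sites:
  JekI (GTAAGTT, off=6): starts [1, 26, 92, 100, 135, 147] → cuts [7, 32, 98, 106, 141, 153]
  KluI (TCAA, off=4): starts [11, 20, 71, 79, 116, 121] → cuts [15, 24, 75, 83, 120, 125]
  XjeV (CTCAAT, off=5): starts [10, 19, 78, 120] → cuts [15, 24, 83, 125]

Pooled cuts: [7, 15, 24, 32, 75, 83, 98, 106, 120, 125, 141, 153]

Fragments:
  7→15: 8 bp
  15→24: 9 bp
  24→32: 8 bp
  32→75: 43 bp
  75→83: 8 bp
  83→98: 15 bp
  98→106: 8 bp
  106→120: 14 bp
  120→125: 5 bp
  125→141: 16 bp
  141→153: 12 bp
  153→7 (wrap): 161-153+7 = 15 bp

[5,8,8,8,8,9,12,14,15,15,16,43]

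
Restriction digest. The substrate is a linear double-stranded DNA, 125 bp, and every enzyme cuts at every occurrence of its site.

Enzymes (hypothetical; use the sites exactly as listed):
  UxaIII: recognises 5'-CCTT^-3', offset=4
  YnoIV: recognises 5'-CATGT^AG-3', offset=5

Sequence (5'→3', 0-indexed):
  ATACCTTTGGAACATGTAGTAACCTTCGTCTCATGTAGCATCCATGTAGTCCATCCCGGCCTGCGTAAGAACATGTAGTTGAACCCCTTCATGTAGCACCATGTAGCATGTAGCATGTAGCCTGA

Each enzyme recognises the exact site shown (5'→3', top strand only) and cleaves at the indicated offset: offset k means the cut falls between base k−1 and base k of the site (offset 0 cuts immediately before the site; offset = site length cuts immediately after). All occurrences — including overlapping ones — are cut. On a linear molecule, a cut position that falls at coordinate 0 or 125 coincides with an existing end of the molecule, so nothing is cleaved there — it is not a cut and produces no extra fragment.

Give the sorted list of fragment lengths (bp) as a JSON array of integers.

Scan for sites:
  UxaIII CCTT/4: at [3, 22, 85] ⇒ [7, 26, 89]
  YnoIV CATGTAG/5: at [12, 31, 42, 71, 89, 99, 106, 113] ⇒ [17, 36, 47, 76, 94, 104, 111, 118]

Pooled cuts: [7, 17, 26, 36, 47, 76, 89, 94, 104, 111, 118]

Fragments:
  [0,7): 7 bp
  [7,17): 10 bp
  [17,26): 9 bp
  [26,36): 10 bp
  [36,47): 11 bp
  [47,76): 29 bp
  [76,89): 13 bp
  [89,94): 5 bp
  [94,104): 10 bp
  [104,111): 7 bp
  [111,118): 7 bp
  [118,125): 7 bp

[5,7,7,7,7,9,10,10,10,11,13,29]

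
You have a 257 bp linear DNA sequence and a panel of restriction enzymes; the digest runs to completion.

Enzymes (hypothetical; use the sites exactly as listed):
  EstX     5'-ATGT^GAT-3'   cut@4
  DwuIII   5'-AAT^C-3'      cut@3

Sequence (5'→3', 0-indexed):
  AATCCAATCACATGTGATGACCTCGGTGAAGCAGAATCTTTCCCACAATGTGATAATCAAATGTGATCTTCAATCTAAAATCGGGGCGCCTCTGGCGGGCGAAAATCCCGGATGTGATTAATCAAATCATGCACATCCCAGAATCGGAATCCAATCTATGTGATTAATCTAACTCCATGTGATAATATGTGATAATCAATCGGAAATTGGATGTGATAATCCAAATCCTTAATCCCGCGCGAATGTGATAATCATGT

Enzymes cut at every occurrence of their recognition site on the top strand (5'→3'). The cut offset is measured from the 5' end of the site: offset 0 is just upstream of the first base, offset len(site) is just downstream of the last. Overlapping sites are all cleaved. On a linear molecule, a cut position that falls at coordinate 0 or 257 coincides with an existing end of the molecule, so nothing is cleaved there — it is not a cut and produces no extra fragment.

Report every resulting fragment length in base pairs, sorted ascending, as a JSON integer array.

Per-enzyme occurrences:
  EstX ATGTGAT/4: at [11, 47, 60, 111, 157, 176, 186, 210, 242] ⇒ [15, 51, 64, 115, 161, 180, 190, 214, 246]
  DwuIII AATC/3: at [0, 5, 34, 54, 71, 78, 103, 119, 124, 141, 147, 152, 165, 193, 197, 217, 223, 230, 249] ⇒ [3, 8, 37, 57, 74, 81, 106, 122, 127, 144, 150, 155, 168, 196, 200, 220, 226, 233, 252]

Pooled cuts: [3, 8, 15, 37, 51, 57, 64, 74, 81, 106, 115, 122, 127, 144, 150, 155, 161, 168, 180, 190, 196, 200, 214, 220, 226, 233, 246, 252]

Fragments:
  [0,3): 3 bp
  [3,8): 5 bp
  [8,15): 7 bp
  [15,37): 22 bp
  [37,51): 14 bp
  [51,57): 6 bp
  [57,64): 7 bp
  [64,74): 10 bp
  [74,81): 7 bp
  [81,106): 25 bp
  [106,115): 9 bp
  [115,122): 7 bp
  [122,127): 5 bp
  [127,144): 17 bp
  [144,150): 6 bp
  [150,155): 5 bp
  [155,161): 6 bp
  [161,168): 7 bp
  [168,180): 12 bp
  [180,190): 10 bp
  [190,196): 6 bp
  [196,200): 4 bp
  [200,214): 14 bp
  [214,220): 6 bp
  [220,226): 6 bp
  [226,233): 7 bp
  [233,246): 13 bp
  [246,252): 6 bp
  [252,257): 5 bp

[3,4,5,5,5,5,6,6,6,6,6,6,6,7,7,7,7,7,7,9,10,10,12,13,14,14,17,22,25]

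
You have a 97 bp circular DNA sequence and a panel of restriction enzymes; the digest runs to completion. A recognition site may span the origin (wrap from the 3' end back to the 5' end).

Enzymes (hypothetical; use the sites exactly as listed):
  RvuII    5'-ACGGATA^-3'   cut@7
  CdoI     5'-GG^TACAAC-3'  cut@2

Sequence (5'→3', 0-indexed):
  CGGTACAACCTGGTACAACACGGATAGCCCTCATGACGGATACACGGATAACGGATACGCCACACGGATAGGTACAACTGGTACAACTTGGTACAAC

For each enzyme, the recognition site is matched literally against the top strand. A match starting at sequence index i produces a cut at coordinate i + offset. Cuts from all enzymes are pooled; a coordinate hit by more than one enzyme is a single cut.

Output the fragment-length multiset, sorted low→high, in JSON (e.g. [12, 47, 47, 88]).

Per-enzyme occurrences:
  RvuII ACGGATA/7: at [19, 35, 43, 50, 63] ⇒ [26, 42, 50, 57, 70]
  CdoI GGTACAAC/2: at [1, 11, 70, 79, 89] ⇒ [3, 13, 72, 81, 91]

Pooled cuts: [3, 13, 26, 42, 50, 57, 70, 72, 81, 91]

Fragment lengths:
  3→13: 10 bp
  13→26: 13 bp
  26→42: 16 bp
  42→50: 8 bp
  50→57: 7 bp
  57→70: 13 bp
  70→72: 2 bp
  72→81: 9 bp
  81→91: 10 bp
  91→3 (wrap): 97-91+3 = 9 bp

[2,7,8,9,9,10,10,13,13,16]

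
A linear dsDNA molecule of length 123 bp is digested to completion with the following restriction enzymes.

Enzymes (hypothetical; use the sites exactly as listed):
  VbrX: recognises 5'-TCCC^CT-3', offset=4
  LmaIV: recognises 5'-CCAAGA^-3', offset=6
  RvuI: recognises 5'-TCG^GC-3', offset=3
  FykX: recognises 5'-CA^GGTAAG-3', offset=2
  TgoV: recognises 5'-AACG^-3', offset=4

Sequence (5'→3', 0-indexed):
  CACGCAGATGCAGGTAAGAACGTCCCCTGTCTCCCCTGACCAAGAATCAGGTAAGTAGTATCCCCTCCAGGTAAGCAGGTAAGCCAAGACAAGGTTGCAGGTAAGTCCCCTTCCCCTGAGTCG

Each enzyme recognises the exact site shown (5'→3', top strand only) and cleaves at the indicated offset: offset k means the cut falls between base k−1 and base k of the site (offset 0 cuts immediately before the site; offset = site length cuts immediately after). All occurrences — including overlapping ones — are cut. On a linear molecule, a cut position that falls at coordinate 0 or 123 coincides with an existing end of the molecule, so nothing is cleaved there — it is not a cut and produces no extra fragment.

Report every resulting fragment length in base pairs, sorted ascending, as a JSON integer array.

Per-enzyme occurrences:
  VbrX (TCCCCT, off=4): starts [22, 31, 60, 105, 111] → cuts [26, 35, 64, 109, 115]
  LmaIV (CCAAGA, off=6): starts [39, 83] → cuts [45, 89]
  RvuI (TCGGC, off=3): no sites
  FykX (CAGGTAAG, off=2): starts [10, 47, 67, 75, 97] → cuts [12, 49, 69, 77, 99]
  TgoV (AACG, off=4): starts [18] → cuts [22]

All cut coordinates (distinct, sorted): [12, 22, 26, 35, 45, 49, 64, 69, 77, 89, 99, 109, 115]

Fragments:
  [0,12): 12 bp
  [12,22): 10 bp
  [22,26): 4 bp
  [26,35): 9 bp
  [35,45): 10 bp
  [45,49): 4 bp
  [49,64): 15 bp
  [64,69): 5 bp
  [69,77): 8 bp
  [77,89): 12 bp
  [89,99): 10 bp
  [99,109): 10 bp
  [109,115): 6 bp
  [115,123): 8 bp

[4,4,5,6,8,8,9,10,10,10,10,12,12,15]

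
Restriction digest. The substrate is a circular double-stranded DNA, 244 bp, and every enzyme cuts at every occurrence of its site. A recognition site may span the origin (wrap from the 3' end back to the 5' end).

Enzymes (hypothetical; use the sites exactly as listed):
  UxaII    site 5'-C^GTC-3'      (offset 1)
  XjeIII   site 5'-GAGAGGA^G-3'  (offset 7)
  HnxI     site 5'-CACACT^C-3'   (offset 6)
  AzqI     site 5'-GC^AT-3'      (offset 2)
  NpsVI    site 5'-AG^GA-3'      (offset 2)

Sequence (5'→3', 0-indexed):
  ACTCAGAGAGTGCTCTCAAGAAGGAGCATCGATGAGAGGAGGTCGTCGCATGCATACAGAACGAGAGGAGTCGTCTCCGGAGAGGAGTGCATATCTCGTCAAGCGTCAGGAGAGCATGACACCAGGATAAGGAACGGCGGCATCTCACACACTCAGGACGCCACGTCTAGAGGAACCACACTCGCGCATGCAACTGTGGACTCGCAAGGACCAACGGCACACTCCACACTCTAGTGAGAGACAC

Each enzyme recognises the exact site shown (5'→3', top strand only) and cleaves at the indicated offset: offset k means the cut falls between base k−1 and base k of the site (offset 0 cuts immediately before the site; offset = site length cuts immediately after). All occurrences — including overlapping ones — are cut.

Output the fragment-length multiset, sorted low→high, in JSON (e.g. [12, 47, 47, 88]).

Scan for sites:
  UxaII CGTC/1: at [43, 71, 96, 103, 163] ⇒ [44, 72, 97, 104, 164]
  XjeIII GAGAGGAG/7: at [33, 62, 79] ⇒ [40, 69, 86]
  HnxI CACACTC/6: at [147, 176, 217, 224, 241] ⇒ [3, 153, 182, 223, 230]
  AzqI GCAT/2: at [25, 47, 51, 88, 113, 139, 185] ⇒ [27, 49, 53, 90, 115, 141, 187]
  NpsVI AGGA/2: at [21, 36, 65, 82, 107, 123, 129, 154, 170, 206] ⇒ [23, 38, 67, 84, 109, 125, 131, 156, 172, 208]

All cut coordinates (distinct, sorted): [3, 23, 27, 38, 40, 44, 49, 53, 67, 69, 72, 84, 86, 90, 97, 104, 109, 115, 125, 131, 141, 153, 156, 164, 172, 182, 187, 208, 223, 230]

Fragment lengths:
  3→23: 20 bp
  23→27: 4 bp
  27→38: 11 bp
  38→40: 2 bp
  40→44: 4 bp
  44→49: 5 bp
  49→53: 4 bp
  53→67: 14 bp
  67→69: 2 bp
  69→72: 3 bp
  72→84: 12 bp
  84→86: 2 bp
  86→90: 4 bp
  90→97: 7 bp
  97→104: 7 bp
  104→109: 5 bp
  109→115: 6 bp
  115→125: 10 bp
  125→131: 6 bp
  131→141: 10 bp
  141→153: 12 bp
  153→156: 3 bp
  156→164: 8 bp
  164→172: 8 bp
  172→182: 10 bp
  182→187: 5 bp
  187→208: 21 bp
  208→223: 15 bp
  223→230: 7 bp
  230→3 (wrap): 244-230+3 = 17 bp

[2,2,2,3,3,4,4,4,4,5,5,5,6,6,7,7,7,8,8,10,10,10,11,12,12,14,15,17,20,21]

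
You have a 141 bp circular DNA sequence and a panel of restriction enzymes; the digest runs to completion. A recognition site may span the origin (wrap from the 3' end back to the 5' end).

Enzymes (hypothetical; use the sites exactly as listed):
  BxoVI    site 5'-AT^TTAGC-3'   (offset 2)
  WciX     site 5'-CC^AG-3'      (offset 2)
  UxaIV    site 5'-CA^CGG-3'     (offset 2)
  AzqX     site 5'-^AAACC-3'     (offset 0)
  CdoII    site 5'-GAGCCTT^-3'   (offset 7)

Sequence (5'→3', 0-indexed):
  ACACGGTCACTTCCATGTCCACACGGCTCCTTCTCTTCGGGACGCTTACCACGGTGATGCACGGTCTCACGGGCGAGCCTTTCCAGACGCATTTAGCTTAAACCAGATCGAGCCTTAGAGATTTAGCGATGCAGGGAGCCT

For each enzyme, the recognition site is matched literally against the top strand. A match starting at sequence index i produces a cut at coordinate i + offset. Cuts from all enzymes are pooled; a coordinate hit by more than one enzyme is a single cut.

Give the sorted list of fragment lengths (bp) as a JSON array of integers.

Site scan:
  BxoVI ATTTAGC/2: at [90, 120] ⇒ [92, 122]
  WciX CCAG/2: at [82, 102] ⇒ [84, 104]
  UxaIV CACGG/2: at [1, 21, 49, 59, 67] ⇒ [3, 23, 51, 61, 69]
  AzqX AAACC/0: at [99] ⇒ [99]
  CdoII GAGCCTT/7: at [74, 109] ⇒ [81, 116]

All cut coordinates (distinct, sorted): [3, 23, 51, 61, 69, 81, 84, 92, 99, 104, 116, 122]

Fragment lengths:
  3→23: 20 bp
  23→51: 28 bp
  51→61: 10 bp
  61→69: 8 bp
  69→81: 12 bp
  81→84: 3 bp
  84→92: 8 bp
  92→99: 7 bp
  99→104: 5 bp
  104→116: 12 bp
  116→122: 6 bp
  122→3 (wrap): 141-122+3 = 22 bp

[3,5,6,7,8,8,10,12,12,20,22,28]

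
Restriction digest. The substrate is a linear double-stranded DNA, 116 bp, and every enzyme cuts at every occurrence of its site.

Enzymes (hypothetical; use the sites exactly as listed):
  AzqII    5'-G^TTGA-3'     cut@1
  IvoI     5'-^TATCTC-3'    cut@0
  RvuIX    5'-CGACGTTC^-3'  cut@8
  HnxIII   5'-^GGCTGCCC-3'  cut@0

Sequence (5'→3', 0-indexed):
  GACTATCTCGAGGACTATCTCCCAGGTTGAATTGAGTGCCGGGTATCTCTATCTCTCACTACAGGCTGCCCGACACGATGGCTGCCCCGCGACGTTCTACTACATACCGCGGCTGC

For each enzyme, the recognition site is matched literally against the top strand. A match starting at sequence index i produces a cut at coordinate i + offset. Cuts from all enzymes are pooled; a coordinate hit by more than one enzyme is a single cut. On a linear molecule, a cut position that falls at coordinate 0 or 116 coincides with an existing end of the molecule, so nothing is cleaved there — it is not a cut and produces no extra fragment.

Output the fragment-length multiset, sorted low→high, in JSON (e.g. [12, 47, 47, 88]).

Scan for sites:
  AzqII (GTTGA, off=1): starts [25] → cuts [26]
  IvoI (TATCTC, off=0): starts [3, 15, 43, 49] → cuts [3, 15, 43, 49]
  RvuIX (CGACGTTC, off=8): starts [89] → cuts [97]
  HnxIII (GGCTGCCC, off=0): starts [63, 79] → cuts [63, 79]

All cut coordinates (distinct, sorted): [3, 15, 26, 43, 49, 63, 79, 97]

Fragment lengths:
  [0,3): 3 bp
  [3,15): 12 bp
  [15,26): 11 bp
  [26,43): 17 bp
  [43,49): 6 bp
  [49,63): 14 bp
  [63,79): 16 bp
  [79,97): 18 bp
  [97,116): 19 bp

[3,6,11,12,14,16,17,18,19]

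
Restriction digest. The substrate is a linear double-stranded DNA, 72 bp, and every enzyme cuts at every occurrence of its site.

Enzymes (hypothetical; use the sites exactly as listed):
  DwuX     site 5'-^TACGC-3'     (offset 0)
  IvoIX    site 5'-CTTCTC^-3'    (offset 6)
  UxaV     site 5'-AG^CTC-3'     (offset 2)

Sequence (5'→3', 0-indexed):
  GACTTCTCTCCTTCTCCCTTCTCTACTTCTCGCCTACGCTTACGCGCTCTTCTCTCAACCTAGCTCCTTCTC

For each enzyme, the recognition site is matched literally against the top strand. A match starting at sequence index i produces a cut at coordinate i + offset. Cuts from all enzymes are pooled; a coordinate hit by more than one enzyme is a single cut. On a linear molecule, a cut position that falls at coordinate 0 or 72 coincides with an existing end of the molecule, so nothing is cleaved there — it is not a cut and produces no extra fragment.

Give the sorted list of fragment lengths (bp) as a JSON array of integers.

Scan for sites:
  DwuX (TACGC, off=0): starts [34, 40] → cuts [34, 40]
  IvoIX (CTTCTC, off=6): starts [2, 10, 17, 25, 48, 66] → cuts [8, 16, 23, 31, 54] (position 72 is a terminus of the linear molecule — no cut)
  UxaV (AGCTC, off=2): starts [61] → cuts [63]

All cut coordinates (distinct, sorted): [8, 16, 23, 31, 34, 40, 54, 63]

Fragment lengths:
  [0,8): 8 bp
  [8,16): 8 bp
  [16,23): 7 bp
  [23,31): 8 bp
  [31,34): 3 bp
  [34,40): 6 bp
  [40,54): 14 bp
  [54,63): 9 bp
  [63,72): 9 bp

[3,6,7,8,8,8,9,9,14]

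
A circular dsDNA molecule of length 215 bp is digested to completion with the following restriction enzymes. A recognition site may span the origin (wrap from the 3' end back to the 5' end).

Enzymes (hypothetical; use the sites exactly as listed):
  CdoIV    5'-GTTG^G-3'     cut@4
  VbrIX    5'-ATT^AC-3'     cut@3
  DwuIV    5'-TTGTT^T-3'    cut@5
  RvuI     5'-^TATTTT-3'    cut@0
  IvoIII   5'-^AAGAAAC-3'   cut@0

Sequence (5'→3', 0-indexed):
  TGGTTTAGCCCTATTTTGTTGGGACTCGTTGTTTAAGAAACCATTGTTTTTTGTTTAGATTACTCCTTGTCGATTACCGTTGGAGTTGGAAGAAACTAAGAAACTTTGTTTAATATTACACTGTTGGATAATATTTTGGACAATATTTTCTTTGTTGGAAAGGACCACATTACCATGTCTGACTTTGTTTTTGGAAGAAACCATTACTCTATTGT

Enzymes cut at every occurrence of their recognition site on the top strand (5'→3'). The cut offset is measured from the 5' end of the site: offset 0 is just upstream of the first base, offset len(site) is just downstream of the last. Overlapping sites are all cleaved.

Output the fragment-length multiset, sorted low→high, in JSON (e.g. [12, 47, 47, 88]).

Per-enzyme occurrences:
  CdoIV (GTTGG, off=4): starts [17, 78, 84, 122, 153, 213] → cuts [2, 21, 82, 88, 126, 157]
  VbrIX (ATTAC, off=3): starts [58, 72, 114, 168, 202] → cuts [61, 75, 117, 171, 205]
  DwuIV (TTGTTT, off=5): starts [28, 43, 50, 105, 184] → cuts [33, 48, 55, 110, 189]
  RvuI (TATTTT, off=0): starts [11, 131, 143] → cuts [11, 131, 143]
  IvoIII (AAGAAAC, off=0): starts [34, 89, 97, 194] → cuts [34, 89, 97, 194]

All cut coordinates (distinct, sorted): [2, 11, 21, 33, 34, 48, 55, 61, 75, 82, 88, 89, 97, 110, 117, 126, 131, 143, 157, 171, 189, 194, 205]

Fragment lengths:
  2→11: 9 bp
  11→21: 10 bp
  21→33: 12 bp
  33→34: 1 bp
  34→48: 14 bp
  48→55: 7 bp
  55→61: 6 bp
  61→75: 14 bp
  75→82: 7 bp
  82→88: 6 bp
  88→89: 1 bp
  89→97: 8 bp
  97→110: 13 bp
  110→117: 7 bp
  117→126: 9 bp
  126→131: 5 bp
  131→143: 12 bp
  143→157: 14 bp
  157→171: 14 bp
  171→189: 18 bp
  189→194: 5 bp
  194→205: 11 bp
  205→2 (wrap): 215-205+2 = 12 bp

[1,1,5,5,6,6,7,7,7,8,9,9,10,11,12,12,12,13,14,14,14,14,18]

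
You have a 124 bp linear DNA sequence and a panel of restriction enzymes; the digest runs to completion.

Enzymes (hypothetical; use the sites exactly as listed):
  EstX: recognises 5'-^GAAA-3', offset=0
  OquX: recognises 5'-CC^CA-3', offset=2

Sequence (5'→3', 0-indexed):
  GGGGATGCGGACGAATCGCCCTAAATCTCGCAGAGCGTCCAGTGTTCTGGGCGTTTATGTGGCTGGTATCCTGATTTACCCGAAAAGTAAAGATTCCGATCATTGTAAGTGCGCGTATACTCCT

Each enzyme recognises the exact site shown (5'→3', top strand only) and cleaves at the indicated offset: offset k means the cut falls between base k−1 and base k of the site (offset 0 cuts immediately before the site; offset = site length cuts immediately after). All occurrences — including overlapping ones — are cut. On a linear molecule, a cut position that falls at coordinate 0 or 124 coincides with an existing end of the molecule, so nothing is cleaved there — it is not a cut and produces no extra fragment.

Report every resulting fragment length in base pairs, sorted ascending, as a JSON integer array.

Scan for sites:
  EstX GAAA/0: at [81] ⇒ [81]
  OquX (CCCA, off=2): no sites

Pooled cuts: [81]

Fragments:
  [0,81): 81 bp
  [81,124): 43 bp

[43,81]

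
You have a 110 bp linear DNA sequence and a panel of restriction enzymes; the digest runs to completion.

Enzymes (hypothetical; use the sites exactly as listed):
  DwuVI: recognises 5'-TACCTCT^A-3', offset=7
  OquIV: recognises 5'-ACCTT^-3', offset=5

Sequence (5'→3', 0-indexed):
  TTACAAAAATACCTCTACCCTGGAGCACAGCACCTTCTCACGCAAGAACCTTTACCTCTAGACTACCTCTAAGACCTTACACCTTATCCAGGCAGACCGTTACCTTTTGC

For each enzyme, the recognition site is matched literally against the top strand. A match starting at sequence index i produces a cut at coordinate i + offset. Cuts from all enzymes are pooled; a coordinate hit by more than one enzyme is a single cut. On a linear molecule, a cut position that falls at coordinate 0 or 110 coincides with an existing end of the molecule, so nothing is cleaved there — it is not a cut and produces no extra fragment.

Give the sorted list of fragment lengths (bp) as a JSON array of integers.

[4,7,7,8,11,16,16,20,21]

Per-enzyme occurrences:
  DwuVI TACCTCTA/7: at [9, 52, 63] ⇒ [16, 59, 70]
  OquIV ACCTT/5: at [31, 47, 73, 80, 101] ⇒ [36, 52, 78, 85, 106]

Pooled cuts: [16, 36, 52, 59, 70, 78, 85, 106]

Fragment lengths:
  [0,16): 16 bp
  [16,36): 20 bp
  [36,52): 16 bp
  [52,59): 7 bp
  [59,70): 11 bp
  [70,78): 8 bp
  [78,85): 7 bp
  [85,106): 21 bp
  [106,110): 4 bp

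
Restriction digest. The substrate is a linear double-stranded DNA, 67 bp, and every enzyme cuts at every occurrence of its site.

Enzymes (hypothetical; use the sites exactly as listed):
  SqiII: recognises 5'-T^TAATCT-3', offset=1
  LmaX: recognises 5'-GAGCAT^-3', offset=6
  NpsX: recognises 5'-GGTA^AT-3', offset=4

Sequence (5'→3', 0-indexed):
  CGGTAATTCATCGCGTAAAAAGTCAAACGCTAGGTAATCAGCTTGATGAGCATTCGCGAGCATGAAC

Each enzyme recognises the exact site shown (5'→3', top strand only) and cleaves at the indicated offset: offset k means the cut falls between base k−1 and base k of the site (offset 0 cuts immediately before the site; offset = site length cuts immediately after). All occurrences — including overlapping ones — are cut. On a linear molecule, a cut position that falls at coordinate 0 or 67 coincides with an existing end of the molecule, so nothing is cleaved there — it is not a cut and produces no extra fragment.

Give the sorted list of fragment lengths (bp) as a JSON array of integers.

Per-enzyme occurrences:
  SqiII (TTAATCT, off=1): no sites
  LmaX (GAGCAT, off=6): starts [47, 57] → cuts [53, 63]
  NpsX (GGTAAT, off=4): starts [1, 32] → cuts [5, 36]

All cut coordinates (distinct, sorted): [5, 36, 53, 63]

Fragment lengths:
  [0,5): 5 bp
  [5,36): 31 bp
  [36,53): 17 bp
  [53,63): 10 bp
  [63,67): 4 bp

[4,5,10,17,31]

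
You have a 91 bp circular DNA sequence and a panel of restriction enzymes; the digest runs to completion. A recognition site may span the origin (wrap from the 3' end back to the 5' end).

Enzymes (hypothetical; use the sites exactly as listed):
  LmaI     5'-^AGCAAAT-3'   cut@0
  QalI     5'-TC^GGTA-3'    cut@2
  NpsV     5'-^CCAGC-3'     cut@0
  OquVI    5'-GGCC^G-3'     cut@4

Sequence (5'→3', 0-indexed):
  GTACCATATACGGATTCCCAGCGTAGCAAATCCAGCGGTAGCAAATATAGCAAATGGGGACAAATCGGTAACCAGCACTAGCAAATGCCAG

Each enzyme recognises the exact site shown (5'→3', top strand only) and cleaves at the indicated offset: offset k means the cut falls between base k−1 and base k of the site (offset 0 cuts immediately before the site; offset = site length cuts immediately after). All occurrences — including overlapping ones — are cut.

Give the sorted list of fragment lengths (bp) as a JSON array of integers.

[5,7,7,8,8,9,18,29]

Site scan:
  LmaI (AGCAAAT, off=0): starts [24, 39, 48, 79] → cuts [24, 39, 48, 79]
  QalI (TCGGTA, off=2): starts [64] → cuts [66]
  NpsV (CCAGC, off=0): starts [17, 31, 71] → cuts [17, 31, 71]
  OquVI (GGCCG, off=4): no sites

All cut coordinates (distinct, sorted): [17, 24, 31, 39, 48, 66, 71, 79]

Fragments:
  17→24: 7 bp
  24→31: 7 bp
  31→39: 8 bp
  39→48: 9 bp
  48→66: 18 bp
  66→71: 5 bp
  71→79: 8 bp
  79→17 (wrap): 91-79+17 = 29 bp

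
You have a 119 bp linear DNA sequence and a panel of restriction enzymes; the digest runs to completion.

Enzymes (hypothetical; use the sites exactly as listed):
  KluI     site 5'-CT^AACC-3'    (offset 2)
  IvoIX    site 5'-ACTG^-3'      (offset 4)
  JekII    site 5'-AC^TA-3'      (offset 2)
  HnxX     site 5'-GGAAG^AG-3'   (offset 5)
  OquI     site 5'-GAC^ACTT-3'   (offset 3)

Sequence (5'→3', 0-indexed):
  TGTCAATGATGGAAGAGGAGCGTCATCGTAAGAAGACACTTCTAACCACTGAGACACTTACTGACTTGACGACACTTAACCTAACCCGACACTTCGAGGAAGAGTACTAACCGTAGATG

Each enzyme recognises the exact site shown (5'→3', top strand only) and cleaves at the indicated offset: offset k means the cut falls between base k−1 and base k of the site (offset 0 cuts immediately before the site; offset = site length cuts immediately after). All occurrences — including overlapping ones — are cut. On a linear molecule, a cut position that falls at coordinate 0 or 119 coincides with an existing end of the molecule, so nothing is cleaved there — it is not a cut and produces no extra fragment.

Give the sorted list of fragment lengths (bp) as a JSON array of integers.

[1,4,5,6,8,8,8,9,10,11,12,15,22]

Site scan:
  KluI CTAACC/2: at [41, 80, 106] ⇒ [43, 82, 108]
  IvoIX ACTG/4: at [47, 59] ⇒ [51, 63]
  JekII ACTA/2: at [105] ⇒ [107]
  HnxX GGAAGAG/5: at [10, 97] ⇒ [15, 102]
  OquI GACACTT/3: at [34, 52, 70, 87] ⇒ [37, 55, 73, 90]

Pooled cuts: [15, 37, 43, 51, 55, 63, 73, 82, 90, 102, 107, 108]

Fragment lengths:
  [0,15): 15 bp
  [15,37): 22 bp
  [37,43): 6 bp
  [43,51): 8 bp
  [51,55): 4 bp
  [55,63): 8 bp
  [63,73): 10 bp
  [73,82): 9 bp
  [82,90): 8 bp
  [90,102): 12 bp
  [102,107): 5 bp
  [107,108): 1 bp
  [108,119): 11 bp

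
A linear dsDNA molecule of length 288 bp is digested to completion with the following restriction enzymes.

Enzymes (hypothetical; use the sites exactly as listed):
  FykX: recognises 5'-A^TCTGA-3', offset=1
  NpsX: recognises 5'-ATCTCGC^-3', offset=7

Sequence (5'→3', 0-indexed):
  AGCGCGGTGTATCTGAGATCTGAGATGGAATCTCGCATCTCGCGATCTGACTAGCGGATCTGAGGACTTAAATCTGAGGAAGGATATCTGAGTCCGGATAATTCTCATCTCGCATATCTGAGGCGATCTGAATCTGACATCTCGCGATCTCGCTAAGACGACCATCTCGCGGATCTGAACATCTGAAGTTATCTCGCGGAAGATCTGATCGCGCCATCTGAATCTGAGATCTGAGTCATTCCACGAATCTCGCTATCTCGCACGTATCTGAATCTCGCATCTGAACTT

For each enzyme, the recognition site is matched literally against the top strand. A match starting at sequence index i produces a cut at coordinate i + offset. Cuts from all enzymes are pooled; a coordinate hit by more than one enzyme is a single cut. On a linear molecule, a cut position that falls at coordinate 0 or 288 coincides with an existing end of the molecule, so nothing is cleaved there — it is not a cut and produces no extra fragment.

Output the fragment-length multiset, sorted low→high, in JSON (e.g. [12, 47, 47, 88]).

Scan for sites:
  FykX (ATCTGA, off=1): starts [10, 17, 44, 57, 71, 85, 115, 125, 131, 172, 180, 202, 215, 221, 228, 265, 278] → cuts [11, 18, 45, 58, 72, 86, 116, 126, 132, 173, 181, 203, 216, 222, 229, 266, 279]
  NpsX (ATCTCGC, off=7): starts [29, 36, 106, 138, 146, 163, 190, 246, 254, 271] → cuts [36, 43, 113, 145, 153, 170, 197, 253, 261, 278]

All cut coordinates (distinct, sorted): [11, 18, 36, 43, 45, 58, 72, 86, 113, 116, 126, 132, 145, 153, 170, 173, 181, 197, 203, 216, 222, 229, 253, 261, 266, 278, 279]

Fragment lengths:
  [0,11): 11 bp
  [11,18): 7 bp
  [18,36): 18 bp
  [36,43): 7 bp
  [43,45): 2 bp
  [45,58): 13 bp
  [58,72): 14 bp
  [72,86): 14 bp
  [86,113): 27 bp
  [113,116): 3 bp
  [116,126): 10 bp
  [126,132): 6 bp
  [132,145): 13 bp
  [145,153): 8 bp
  [153,170): 17 bp
  [170,173): 3 bp
  [173,181): 8 bp
  [181,197): 16 bp
  [197,203): 6 bp
  [203,216): 13 bp
  [216,222): 6 bp
  [222,229): 7 bp
  [229,253): 24 bp
  [253,261): 8 bp
  [261,266): 5 bp
  [266,278): 12 bp
  [278,279): 1 bp
  [279,288): 9 bp

[1,2,3,3,5,6,6,6,7,7,7,8,8,8,9,10,11,12,13,13,13,14,14,16,17,18,24,27]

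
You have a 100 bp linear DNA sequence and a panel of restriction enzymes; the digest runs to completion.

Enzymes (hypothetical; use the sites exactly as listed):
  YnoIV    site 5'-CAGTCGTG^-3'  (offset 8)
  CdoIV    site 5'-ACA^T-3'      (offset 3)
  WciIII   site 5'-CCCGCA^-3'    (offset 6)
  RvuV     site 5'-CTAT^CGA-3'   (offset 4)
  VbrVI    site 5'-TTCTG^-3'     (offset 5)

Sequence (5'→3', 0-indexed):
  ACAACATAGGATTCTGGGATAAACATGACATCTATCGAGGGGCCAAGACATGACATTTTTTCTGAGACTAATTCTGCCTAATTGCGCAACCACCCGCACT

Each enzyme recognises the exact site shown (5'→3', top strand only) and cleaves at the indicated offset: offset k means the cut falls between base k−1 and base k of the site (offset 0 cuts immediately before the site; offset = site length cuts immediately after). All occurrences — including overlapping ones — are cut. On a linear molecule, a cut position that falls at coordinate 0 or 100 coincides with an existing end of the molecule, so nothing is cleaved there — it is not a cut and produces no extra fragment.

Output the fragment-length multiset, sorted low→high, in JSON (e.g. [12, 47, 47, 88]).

[2,5,5,5,6,9,9,10,12,15,22]

Per-enzyme occurrences:
  YnoIV (CAGTCGTG, off=8): no sites
  CdoIV (ACAT, off=3): starts [3, 22, 27, 47, 52] → cuts [6, 25, 30, 50, 55]
  WciIII (CCCGCA, off=6): starts [92] → cuts [98]
  RvuV (CTATCGA, off=4): starts [31] → cuts [35]
  VbrVI (TTCTG, off=5): starts [11, 59, 71] → cuts [16, 64, 76]

All cut coordinates (distinct, sorted): [6, 16, 25, 30, 35, 50, 55, 64, 76, 98]

Fragment lengths:
  [0,6): 6 bp
  [6,16): 10 bp
  [16,25): 9 bp
  [25,30): 5 bp
  [30,35): 5 bp
  [35,50): 15 bp
  [50,55): 5 bp
  [55,64): 9 bp
  [64,76): 12 bp
  [76,98): 22 bp
  [98,100): 2 bp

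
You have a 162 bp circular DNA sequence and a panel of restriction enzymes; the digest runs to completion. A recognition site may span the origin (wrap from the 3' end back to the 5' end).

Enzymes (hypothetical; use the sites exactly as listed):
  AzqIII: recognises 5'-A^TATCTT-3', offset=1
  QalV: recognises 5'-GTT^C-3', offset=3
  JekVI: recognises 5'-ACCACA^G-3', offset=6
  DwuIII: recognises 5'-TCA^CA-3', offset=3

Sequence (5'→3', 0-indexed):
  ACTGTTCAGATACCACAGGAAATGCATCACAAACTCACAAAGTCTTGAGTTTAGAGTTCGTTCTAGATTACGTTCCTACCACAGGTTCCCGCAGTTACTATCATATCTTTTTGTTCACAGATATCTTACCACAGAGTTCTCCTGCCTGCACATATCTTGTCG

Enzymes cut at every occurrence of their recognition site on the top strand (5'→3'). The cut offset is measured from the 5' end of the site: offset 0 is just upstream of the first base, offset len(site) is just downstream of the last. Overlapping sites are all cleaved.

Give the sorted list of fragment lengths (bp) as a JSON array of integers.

[2,4,4,4,5,8,9,11,12,12,12,12,14,16,16,21]

Per-enzyme occurrences:
  AzqIII ATATCTT/1: at [102, 120, 151] ⇒ [103, 121, 152]
  QalV GTTC/3: at [3, 55, 59, 71, 84, 112, 135] ⇒ [6, 58, 62, 74, 87, 115, 138]
  JekVI ACCACAG/6: at [11, 77, 127] ⇒ [17, 83, 133]
  DwuIII TCACA/3: at [26, 34, 114] ⇒ [29, 37, 117]

All cut coordinates (distinct, sorted): [6, 17, 29, 37, 58, 62, 74, 83, 87, 103, 115, 117, 121, 133, 138, 152]

Fragment lengths:
  6→17: 11 bp
  17→29: 12 bp
  29→37: 8 bp
  37→58: 21 bp
  58→62: 4 bp
  62→74: 12 bp
  74→83: 9 bp
  83→87: 4 bp
  87→103: 16 bp
  103→115: 12 bp
  115→117: 2 bp
  117→121: 4 bp
  121→133: 12 bp
  133→138: 5 bp
  138→152: 14 bp
  152→6 (wrap): 162-152+6 = 16 bp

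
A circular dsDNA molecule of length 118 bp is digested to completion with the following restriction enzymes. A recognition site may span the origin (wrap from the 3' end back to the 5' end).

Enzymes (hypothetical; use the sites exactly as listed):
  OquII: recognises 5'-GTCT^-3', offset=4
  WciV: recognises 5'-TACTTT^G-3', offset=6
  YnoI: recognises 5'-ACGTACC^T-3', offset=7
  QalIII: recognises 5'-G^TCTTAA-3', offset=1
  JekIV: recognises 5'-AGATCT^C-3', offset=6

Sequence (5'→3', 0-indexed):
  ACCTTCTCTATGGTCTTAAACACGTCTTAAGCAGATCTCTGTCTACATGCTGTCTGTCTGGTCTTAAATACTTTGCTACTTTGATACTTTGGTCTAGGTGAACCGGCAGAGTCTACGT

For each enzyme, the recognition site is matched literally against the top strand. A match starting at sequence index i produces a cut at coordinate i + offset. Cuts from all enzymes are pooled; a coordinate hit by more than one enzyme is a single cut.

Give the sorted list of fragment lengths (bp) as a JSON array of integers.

[2,3,3,3,4,5,6,7,8,8,8,10,10,11,11,19]

Scan for sites:
  OquII (GTCT, off=4): starts [12, 23, 40, 51, 55, 60, 91, 110] → cuts [16, 27, 44, 55, 59, 64, 95, 114]
  WciV (TACTTTG, off=6): starts [68, 76, 84] → cuts [74, 82, 90]
  YnoI (ACGTACCT, off=7): starts [114] → cuts [3]
  QalIII (GTCTTAA, off=1): starts [12, 23, 60] → cuts [13, 24, 61]
  JekIV (AGATCTC, off=6): starts [32] → cuts [38]

All cut coordinates (distinct, sorted): [3, 13, 16, 24, 27, 38, 44, 55, 59, 61, 64, 74, 82, 90, 95, 114]

Fragments:
  3→13: 10 bp
  13→16: 3 bp
  16→24: 8 bp
  24→27: 3 bp
  27→38: 11 bp
  38→44: 6 bp
  44→55: 11 bp
  55→59: 4 bp
  59→61: 2 bp
  61→64: 3 bp
  64→74: 10 bp
  74→82: 8 bp
  82→90: 8 bp
  90→95: 5 bp
  95→114: 19 bp
  114→3 (wrap): 118-114+3 = 7 bp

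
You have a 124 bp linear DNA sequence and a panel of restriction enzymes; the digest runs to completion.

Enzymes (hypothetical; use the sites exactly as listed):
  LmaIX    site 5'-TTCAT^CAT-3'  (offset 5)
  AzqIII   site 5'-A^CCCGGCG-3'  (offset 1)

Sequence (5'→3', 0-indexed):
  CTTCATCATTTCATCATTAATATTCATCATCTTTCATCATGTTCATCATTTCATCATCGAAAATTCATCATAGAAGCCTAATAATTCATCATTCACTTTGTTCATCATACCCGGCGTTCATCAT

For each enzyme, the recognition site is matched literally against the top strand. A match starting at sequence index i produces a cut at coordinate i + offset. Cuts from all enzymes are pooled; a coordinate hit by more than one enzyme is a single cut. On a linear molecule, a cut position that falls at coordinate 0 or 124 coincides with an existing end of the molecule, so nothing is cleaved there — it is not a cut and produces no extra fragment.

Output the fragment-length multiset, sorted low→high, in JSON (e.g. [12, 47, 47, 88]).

[3,4,6,8,8,9,10,12,13,14,16,21]

Scan for sites:
  LmaIX (TTCATCAT, off=5): starts [1, 9, 22, 32, 41, 49, 63, 84, 100, 116] → cuts [6, 14, 27, 37, 46, 54, 68, 89, 105, 121]
  AzqIII (ACCCGGCG, off=1): starts [108] → cuts [109]

Pooled cuts: [6, 14, 27, 37, 46, 54, 68, 89, 105, 109, 121]

Fragment lengths:
  [0,6): 6 bp
  [6,14): 8 bp
  [14,27): 13 bp
  [27,37): 10 bp
  [37,46): 9 bp
  [46,54): 8 bp
  [54,68): 14 bp
  [68,89): 21 bp
  [89,105): 16 bp
  [105,109): 4 bp
  [109,121): 12 bp
  [121,124): 3 bp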